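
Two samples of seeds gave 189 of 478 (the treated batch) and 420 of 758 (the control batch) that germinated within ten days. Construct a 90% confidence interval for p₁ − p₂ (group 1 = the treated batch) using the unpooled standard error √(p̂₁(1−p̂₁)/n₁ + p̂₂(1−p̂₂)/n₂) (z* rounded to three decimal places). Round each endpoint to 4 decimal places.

p̂₁ = 189/478 = 0.39540, p̂₂ = 420/758 = 0.55409; p̂₁ − p̂₂ = -0.15869.
Unpooled SE = √(p̂₁(1−p̂₁)/n₁ + p̂₂(1−p̂₂)/n₂) = √(0.000500122 + 0.000325956) = 0.028742.
z* = 1.645 at the 90% level. Margin of error = 0.04728.
CI: -0.15869 ± 0.04728 = (-0.2060, -0.1114).

(-0.2060, -0.1114)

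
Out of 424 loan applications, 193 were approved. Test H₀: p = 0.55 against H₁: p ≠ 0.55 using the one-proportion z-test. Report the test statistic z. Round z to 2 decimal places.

The sample proportion is 193/424 = 0.45519.
Null standard error: √(0.55·0.45/424) = √0.000583726 = 0.024160.
z = (p̂ − p₀)/SE = (0.45519 − 0.55)/0.024160 = -3.92.

z = -3.92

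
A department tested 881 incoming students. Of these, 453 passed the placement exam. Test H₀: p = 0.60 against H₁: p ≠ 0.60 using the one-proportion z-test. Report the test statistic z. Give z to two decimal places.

z = -5.20

Sample proportion p̂ = 453/881 = 0.51419.
SE₀ = √(0.60·0.40/881) = 0.016505.
z = (0.51419 − 0.60)/0.016505 = -0.08581/0.016505 = -5.20.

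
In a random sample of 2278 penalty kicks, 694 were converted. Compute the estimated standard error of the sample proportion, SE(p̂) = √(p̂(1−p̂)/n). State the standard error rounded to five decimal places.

SE = 0.00964

p̂ = 694/2278 = 0.30465.
p̂(1−p̂) = 0.30465·0.69535 = 0.211838.
SE = √(0.211838/2278) = √0.000092993 = 0.00964.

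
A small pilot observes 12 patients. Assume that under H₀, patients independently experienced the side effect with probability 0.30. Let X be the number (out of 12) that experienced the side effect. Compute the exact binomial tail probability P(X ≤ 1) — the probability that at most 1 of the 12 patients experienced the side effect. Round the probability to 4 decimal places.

P = 0.0850

X ~ Binomial(n=12, p=0.30).
P(X ≤ 1) = C(12,0)·0.30^0·0.70^12 + C(12,1)·0.30^1·0.70^11.
= 0.013841 + 0.071184 = 0.0850.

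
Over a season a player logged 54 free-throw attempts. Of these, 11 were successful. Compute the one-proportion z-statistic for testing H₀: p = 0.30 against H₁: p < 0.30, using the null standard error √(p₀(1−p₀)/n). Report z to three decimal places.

p̂ = 11/54 = 0.20370.
SE₀ = √(0.30·0.70/54) = 0.062361.
Test statistic: z = -0.09630/0.062361 = -1.544.

z = -1.544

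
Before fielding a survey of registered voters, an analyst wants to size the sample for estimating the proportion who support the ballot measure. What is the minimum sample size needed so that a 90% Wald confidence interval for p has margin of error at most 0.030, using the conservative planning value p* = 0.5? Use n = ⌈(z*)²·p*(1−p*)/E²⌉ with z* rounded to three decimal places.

n = 752

For 90% confidence, z* = 1.645.
p*(1−p*) = 0.2500.
(z*)²·p*(1−p*)/E² = 2.706025·0.2500/0.000900 = 751.674.
⌈751.674⌉ = 752.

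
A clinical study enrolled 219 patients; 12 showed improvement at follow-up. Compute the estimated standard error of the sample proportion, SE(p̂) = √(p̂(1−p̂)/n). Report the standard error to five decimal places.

Sample proportion p̂ = 12/219 = 0.05479.
p̂(1−p̂) = 0.05479·0.94521 = 0.051788.
SE = √(0.051788/219) = √0.000236475 = 0.01538.

SE = 0.01538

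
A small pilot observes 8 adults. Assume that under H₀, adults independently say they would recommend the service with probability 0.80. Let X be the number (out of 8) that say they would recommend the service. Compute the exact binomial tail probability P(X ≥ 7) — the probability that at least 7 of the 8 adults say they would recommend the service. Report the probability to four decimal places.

P = 0.5033

X is binomial with n = 8 and p = 0.80.
P(X ≥ 7) = C(8,7)·0.80^7·0.20^1 + C(8,8)·0.80^8·0.20^0.
= 0.335544 + 0.167772 = 0.5033.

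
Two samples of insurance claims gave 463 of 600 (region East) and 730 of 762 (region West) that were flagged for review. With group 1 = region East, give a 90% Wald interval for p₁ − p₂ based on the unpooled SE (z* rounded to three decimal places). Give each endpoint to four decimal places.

p̂₁ = 0.77167, p̂₂ = 0.95801, so the observed difference is -0.18634.
Unpooled SE = √(p̂₁(1−p̂₁)/n₁ + p̂₂(1−p̂₂)/n₂) = √(0.000293662 + 0.000052797) = 0.018613.
For 90% confidence, z* = 1.645. Margin = 1.645·0.018613 = 0.03062.
CI: -0.18634 ± 0.03062 = (-0.2170, -0.1557).

(-0.2170, -0.1557)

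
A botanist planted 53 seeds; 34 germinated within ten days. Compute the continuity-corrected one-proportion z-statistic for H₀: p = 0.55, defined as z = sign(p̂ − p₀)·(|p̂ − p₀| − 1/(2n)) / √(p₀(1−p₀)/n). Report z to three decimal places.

With x = 34 successes in n = 53, p̂ = 0.64151. p̂ − p₀ = 0.091509.
1/(2n) = 0.009434.
Corrected numerator: |0.091509| − 0.009434 = 0.082075.
Under H₀, SE = √(p₀(1−p₀)/n) = √(0.55·0.45/53) = √0.004669811 = 0.068336.
z = +0.082075/0.068336 = 1.201.

z = 1.201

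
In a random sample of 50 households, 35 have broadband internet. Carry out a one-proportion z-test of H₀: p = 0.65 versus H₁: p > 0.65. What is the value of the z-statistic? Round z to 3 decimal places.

p̂ = 35/50 = 0.70000.
Under H₀, SE = √(p₀(1−p₀)/n) = √(0.65·0.35/50) = √0.004550000 = 0.067454.
z = (p̂ − p₀)/SE = (0.70000 − 0.65)/0.067454 = 0.741.

z = 0.741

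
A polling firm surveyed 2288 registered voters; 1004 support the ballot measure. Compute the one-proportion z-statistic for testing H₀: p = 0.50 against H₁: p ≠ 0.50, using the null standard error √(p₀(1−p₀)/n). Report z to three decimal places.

z = -5.854

The sample proportion is 1004/2288 = 0.43881.
Under H₀, SE = √(p₀(1−p₀)/n) = √(0.50·0.50/2288) = √0.000109266 = 0.010453.
Test statistic: z = -0.06119/0.010453 = -5.854.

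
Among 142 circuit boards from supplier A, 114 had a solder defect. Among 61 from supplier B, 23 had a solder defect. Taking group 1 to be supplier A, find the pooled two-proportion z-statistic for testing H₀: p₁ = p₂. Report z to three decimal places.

z = 5.937

p̂₁ = 114/142 = 0.80282, p̂₂ = 23/61 = 0.37705.
Pooled p̂ = (114+23)/(142+61) = 137/203 = 0.67488.
Pooled SE = √[0.2194181·0.02343570] ≈ 0.071709.
z = (p̂₁ − p̂₂)/SE = (0.80282 − 0.37705)/0.071709 = 0.42577/0.071709 = 5.937.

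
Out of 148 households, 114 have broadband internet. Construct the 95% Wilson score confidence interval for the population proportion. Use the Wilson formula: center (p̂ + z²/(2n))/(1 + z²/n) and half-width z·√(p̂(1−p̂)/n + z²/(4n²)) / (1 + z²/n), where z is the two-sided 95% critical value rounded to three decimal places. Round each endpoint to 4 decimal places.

(0.6962, 0.8307)

Here p̂ = 114/148 = 0.77027 and z = 1.960 (z² = 3.841600).
Denominator 1 + z²/n = 1 + 3.841600/148 = 1.025957.
Adjusted center: (0.77027 + z²/(2n))/1.025957 = 0.76343.
Radicand: p̂(1−p̂)/n + z²/(4n²) = 0.001195635 + 0.000043846 = 0.001239481.
Half-width = z·√(radicand)/denom = 1.960·0.035206/1.025957 = 0.06726.
CI: 0.76343 ± 0.06726 = (0.6962, 0.8307).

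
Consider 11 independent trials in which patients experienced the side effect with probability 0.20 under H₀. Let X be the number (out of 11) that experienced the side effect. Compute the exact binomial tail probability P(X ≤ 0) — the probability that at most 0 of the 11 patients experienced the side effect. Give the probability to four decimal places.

P = 0.0859

X ~ Binomial(n=11, p=0.20).
P(X ≤ 0) = C(11,0)·0.20^0·0.80^11.
= 0.085899 = 0.0859.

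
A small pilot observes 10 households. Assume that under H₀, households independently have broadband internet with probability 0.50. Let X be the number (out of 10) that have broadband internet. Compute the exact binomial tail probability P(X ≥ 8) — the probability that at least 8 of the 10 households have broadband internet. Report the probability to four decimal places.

X is binomial with n = 10 and p = 0.50.
P(X ≥ 8) = C(10,8)·0.50^8·0.50^2 + C(10,9)·0.50^9·0.50^1 + C(10,10)·0.50^10·0.50^0.
= 0.043945 + 0.009766 + 0.000977 = 0.0547.

P = 0.0547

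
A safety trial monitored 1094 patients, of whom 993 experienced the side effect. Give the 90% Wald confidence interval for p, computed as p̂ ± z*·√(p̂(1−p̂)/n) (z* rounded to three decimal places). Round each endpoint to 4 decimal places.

(0.8933, 0.9221)

The sample proportion is 993/1094 = 0.90768.
SE(p̂) = √(0.90768·0.09232/1094) = 0.008752.
z* = 1.645 at the 90% level.
Margin = 1.645·0.008752 = 0.01440.
So the interval runs from 0.8933 to 0.9221.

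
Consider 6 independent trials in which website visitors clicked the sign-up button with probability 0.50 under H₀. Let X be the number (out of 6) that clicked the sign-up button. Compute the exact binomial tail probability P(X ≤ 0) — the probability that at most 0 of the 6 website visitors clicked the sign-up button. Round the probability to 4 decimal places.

X ~ Binomial(n=6, p=0.50).
P(X ≤ 0) = C(6,0)·0.50^0·0.50^6.
= 0.015625 = 0.0156.

P = 0.0156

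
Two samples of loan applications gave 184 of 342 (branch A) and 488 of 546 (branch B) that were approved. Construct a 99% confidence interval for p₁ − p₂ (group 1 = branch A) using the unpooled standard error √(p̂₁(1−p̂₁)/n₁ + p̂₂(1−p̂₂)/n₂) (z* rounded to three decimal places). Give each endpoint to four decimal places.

p̂₁ = 184/342 = 0.53801, p̂₂ = 488/546 = 0.89377; p̂₁ − p̂₂ = -0.35576.
SE = √(0.000726769 + 0.000173888) = √0.000900657 = 0.030011.
z* = 2.576 at the 99% level. Margin = 2.576·0.030011 = 0.07731.
CI: -0.35576 ± 0.07731 = (-0.4331, -0.2785).

(-0.4331, -0.2785)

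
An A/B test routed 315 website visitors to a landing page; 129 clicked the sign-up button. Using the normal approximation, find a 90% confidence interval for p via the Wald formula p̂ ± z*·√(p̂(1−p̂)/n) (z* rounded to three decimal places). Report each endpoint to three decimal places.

With x = 129 successes in n = 315, p̂ = 0.40952.
SE(p̂) = √(0.40952·0.59048/315) = 0.027707.
For 90% confidence, z* = 1.645.
Margin = 1.645·0.027707 = 0.04558.
CI: 0.40952 ± 0.04558 = (0.364, 0.455).

(0.364, 0.455)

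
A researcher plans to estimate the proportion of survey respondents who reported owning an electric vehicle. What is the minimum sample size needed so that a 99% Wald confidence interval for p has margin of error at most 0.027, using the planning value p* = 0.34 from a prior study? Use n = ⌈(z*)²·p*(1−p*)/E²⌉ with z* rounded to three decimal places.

The 99% critical value is z* = 2.576.
p*(1−p*) = 0.34·0.66 = 0.2244.
Required n before rounding: 6.635776 × 0.2244 / 0.027² = 2042.617.
⌈2042.617⌉ = 2043.

n = 2043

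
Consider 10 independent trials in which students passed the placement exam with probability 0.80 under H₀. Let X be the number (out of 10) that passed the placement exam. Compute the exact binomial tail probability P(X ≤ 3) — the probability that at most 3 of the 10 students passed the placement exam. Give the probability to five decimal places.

X ~ Binomial(n=10, p=0.80).
P(X ≤ 3) = C(10,0)·0.80^0·0.20^10 + C(10,1)·0.80^1·0.20^9 + C(10,2)·0.80^2·0.20^8 + C(10,3)·0.80^3·0.20^7.
= 0.000000 + 0.000004 + 0.000074 + 0.000786 = 0.00086.

P = 0.00086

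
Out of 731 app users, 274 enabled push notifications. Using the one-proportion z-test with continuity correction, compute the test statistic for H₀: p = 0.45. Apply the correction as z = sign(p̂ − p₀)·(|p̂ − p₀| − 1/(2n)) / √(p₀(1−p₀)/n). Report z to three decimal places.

Sample proportion p̂ = 274/731 = 0.37483. p̂ − p₀ = -0.075171.
1/(2n) = 0.000684.
Corrected numerator: |-0.075171| − 0.000684 = 0.074487.
SE₀ = √(0.45·0.55/731) = 0.018400.
z = −0.074487/0.018400 = -4.048.

z = -4.048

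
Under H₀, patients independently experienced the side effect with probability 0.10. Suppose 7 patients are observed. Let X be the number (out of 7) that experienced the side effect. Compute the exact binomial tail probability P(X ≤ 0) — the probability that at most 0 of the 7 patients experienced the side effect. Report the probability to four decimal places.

P = 0.4783

X ~ Binomial(n=7, p=0.10).
P(X ≤ 0) = C(7,0)·0.10^0·0.90^7.
= 0.478297 = 0.4783.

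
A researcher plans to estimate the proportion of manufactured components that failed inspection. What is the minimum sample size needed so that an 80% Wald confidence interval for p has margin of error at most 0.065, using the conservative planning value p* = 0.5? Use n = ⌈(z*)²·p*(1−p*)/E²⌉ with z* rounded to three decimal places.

n = 98

z* = 1.282 at the 80% level.
p*(1−p*) = 0.2500.
Required n before rounding: 1.643524 × 0.2500 / 0.065² = 97.250.
Rounding up, n = 98.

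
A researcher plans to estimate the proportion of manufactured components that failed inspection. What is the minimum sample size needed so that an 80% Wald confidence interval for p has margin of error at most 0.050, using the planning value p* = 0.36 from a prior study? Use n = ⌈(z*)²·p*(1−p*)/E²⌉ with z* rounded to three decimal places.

n = 152

The 80% critical value is z* = 1.282.
p*(1−p*) = 0.2304.
Required n before rounding: 1.643524 × 0.2304 / 0.050² = 151.467.
⌈151.467⌉ = 152.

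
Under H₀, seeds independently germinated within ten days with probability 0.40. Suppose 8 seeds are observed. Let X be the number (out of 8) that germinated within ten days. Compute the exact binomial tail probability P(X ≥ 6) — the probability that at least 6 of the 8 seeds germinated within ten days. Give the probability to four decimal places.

X ~ Binomial(n=8, p=0.40).
P(X ≥ 6) = C(8,6)·0.40^6·0.60^2 + C(8,7)·0.40^7·0.60^1 + C(8,8)·0.40^8·0.60^0.
= 0.041288 + 0.007864 + 0.000655 = 0.0498.

P = 0.0498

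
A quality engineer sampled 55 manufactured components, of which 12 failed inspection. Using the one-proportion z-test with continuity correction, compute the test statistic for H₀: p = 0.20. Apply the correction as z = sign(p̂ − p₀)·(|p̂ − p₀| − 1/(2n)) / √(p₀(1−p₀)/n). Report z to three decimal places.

The sample proportion is 12/55 = 0.21818. p̂ − p₀ = 0.018182.
1/(2n) = 0.009091.
Corrected numerator: |0.018182| − 0.009091 = 0.009091.
Under H₀, SE = √(p₀(1−p₀)/n) = √(0.20·0.80/55) = √0.002909091 = 0.053936.
z = +0.009091/0.053936 = 0.169.

z = 0.169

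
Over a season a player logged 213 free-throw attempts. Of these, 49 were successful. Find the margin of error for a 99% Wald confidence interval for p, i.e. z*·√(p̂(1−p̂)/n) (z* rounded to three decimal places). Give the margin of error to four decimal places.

Sample proportion p̂ = 49/213 = 0.23005.
SE = √(p̂(1−p̂)/n) = √(0.177125/213) = 0.028837.
z* = 2.576 at the 99% level.
Margin of error = z*·SE = 2.576 × 0.028837 = 0.0743.

ME = 0.0743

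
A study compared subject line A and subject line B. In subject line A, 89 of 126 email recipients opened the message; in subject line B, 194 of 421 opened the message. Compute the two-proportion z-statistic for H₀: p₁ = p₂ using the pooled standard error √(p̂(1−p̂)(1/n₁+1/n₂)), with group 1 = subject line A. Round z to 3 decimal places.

Sample proportions: p̂₁ = 89/126 = 0.70635 and p̂₂ = 194/421 = 0.46081.
Pooled p̂ = (89+194)/(126+421) = 283/547 = 0.51737.
SE = √[p̂(1−p̂)(1/n₁+1/n₂)] = √[0.51737·0.48263·(1/126+1/421)] ≈ 0.050743.
z = (p̂₁ − p̂₂)/SE = (0.70635 − 0.46081)/0.050743 = 0.24554/0.050743 = 4.839.

z = 4.839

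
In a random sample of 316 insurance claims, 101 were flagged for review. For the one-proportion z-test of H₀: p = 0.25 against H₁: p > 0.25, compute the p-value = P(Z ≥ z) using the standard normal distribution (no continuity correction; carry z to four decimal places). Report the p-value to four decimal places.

p-value = 0.0021

p̂ = 101/316 = 0.31962.
SE₀ = √(0.25·0.75/316) = 0.024359.
z = (p̂ − p₀)/SE = (101/316 − 0.25)/0.024359 ≈ 2.8581.
p-value = P(Z ≥ z) with z = 2.8581 → 0.0021.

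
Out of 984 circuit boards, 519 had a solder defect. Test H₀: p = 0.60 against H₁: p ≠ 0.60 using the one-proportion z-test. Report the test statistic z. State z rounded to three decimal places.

z = -4.646

Sample proportion p̂ = 519/984 = 0.52744.
Under H₀, SE = √(p₀(1−p₀)/n) = √(0.60·0.40/984) = √0.000243902 = 0.015617.
z = (0.52744 − 0.60)/0.015617 = -0.07256/0.015617 = -4.646.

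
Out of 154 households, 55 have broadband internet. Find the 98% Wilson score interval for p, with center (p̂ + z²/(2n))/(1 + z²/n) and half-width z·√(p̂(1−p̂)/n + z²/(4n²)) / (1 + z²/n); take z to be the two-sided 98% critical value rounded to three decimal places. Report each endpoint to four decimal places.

p̂ = 55/154 = 0.35714; z = 2.326, so z² = 5.410276.
1 + z²/n = 1.035132.
Center = (0.35714 + 0.017566)/1.035132 = 0.36199.
Radicand: p̂(1−p̂)/n + z²/(4n²) = 0.001490856 + 0.000057032 = 0.001547888.
Half-width = 2.326·√0.001547888/1.035132 = 0.08841.
CI: 0.36199 ± 0.08841 = (0.2736, 0.4504).

(0.2736, 0.4504)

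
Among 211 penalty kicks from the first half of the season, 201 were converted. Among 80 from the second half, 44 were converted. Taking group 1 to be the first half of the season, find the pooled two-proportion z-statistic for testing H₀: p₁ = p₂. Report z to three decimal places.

Sample proportions: p̂₁ = 201/211 = 0.95261 and p̂₂ = 44/80 = 0.55000.
Pooled p̂ = (201+44)/(211+80) = 245/291 = 0.84192.
Pooled SE = √[0.1330877·0.01723934] ≈ 0.047899.
z = (p̂₁ − p̂₂)/SE = (0.95261 − 0.55000)/0.047899 = 0.40261/0.047899 = 8.405.

z = 8.405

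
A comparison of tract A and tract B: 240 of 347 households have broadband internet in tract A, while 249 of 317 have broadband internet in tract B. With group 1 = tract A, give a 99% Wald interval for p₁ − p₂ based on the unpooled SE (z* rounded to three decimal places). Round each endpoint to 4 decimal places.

(-0.1811, -0.0066)

p̂₁ = 240/347 = 0.69164, p̂₂ = 249/317 = 0.78549; p̂₁ − p̂₂ = -0.09385.
Unpooled SE = √(p̂₁(1−p̂₁)/n₁ + p̂₂(1−p̂₂)/n₂) = √(0.000614620 + 0.000531533) = 0.033855.
For 99% confidence, z* = 2.576. Margin of error = 0.08721.
CI: -0.09385 ± 0.08721 = (-0.1811, -0.0066).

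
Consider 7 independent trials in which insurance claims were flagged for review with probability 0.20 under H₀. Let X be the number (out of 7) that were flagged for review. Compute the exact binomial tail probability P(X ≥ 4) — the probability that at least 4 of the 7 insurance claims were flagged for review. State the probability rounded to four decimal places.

P = 0.0333

X ~ Binomial(n=7, p=0.20).
P(X ≥ 4) = C(7,4)·0.20^4·0.80^3 + C(7,5)·0.20^5·0.80^2 + C(7,6)·0.20^6·0.80^1 + C(7,7)·0.20^7·0.80^0.
= 0.028672 + 0.004301 + 0.000358 + 0.000013 = 0.0333.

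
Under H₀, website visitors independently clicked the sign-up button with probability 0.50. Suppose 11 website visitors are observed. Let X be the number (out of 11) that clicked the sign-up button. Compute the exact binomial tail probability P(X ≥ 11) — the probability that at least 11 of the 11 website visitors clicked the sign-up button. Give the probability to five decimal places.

X is binomial with n = 11 and p = 0.50.
P(X ≥ 11) = C(11,11)·0.50^11·0.50^0.
= 0.000488 = 0.00049.

P = 0.00049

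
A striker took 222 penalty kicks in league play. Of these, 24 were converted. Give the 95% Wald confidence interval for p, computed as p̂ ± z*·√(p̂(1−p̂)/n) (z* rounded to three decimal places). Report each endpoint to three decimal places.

With x = 24 successes in n = 222, p̂ = 0.10811.
Standard error of p̂: √(0.096421/222) = √0.000434328 = 0.020841.
The 95% critical value is z* = 1.960.
Margin = 1.960·0.020841 = 0.04085.
CI: 0.10811 ± 0.04085 = (0.067, 0.149).

(0.067, 0.149)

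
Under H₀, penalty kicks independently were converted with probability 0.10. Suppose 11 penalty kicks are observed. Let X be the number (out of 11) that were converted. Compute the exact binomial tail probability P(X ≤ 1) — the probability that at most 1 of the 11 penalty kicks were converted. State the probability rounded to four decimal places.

X is binomial with n = 11 and p = 0.10.
P(X ≤ 1) = C(11,0)·0.10^0·0.90^11 + C(11,1)·0.10^1·0.90^10.
= 0.313811 + 0.383546 = 0.6974.

P = 0.6974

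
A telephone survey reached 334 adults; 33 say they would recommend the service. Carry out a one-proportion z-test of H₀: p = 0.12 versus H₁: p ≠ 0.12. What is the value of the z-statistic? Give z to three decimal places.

z = -1.192

Sample proportion p̂ = 33/334 = 0.09880.
SE₀ = √(0.12·0.88/334) = 0.017781.
z = (0.09880 − 0.12)/0.017781 = -0.02120/0.017781 = -1.192.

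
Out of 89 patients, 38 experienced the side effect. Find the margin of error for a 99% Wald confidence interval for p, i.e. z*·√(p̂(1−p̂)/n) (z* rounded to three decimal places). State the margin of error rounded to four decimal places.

ME = 0.1351

Sample proportion p̂ = 38/89 = 0.42697.
Standard error of p̂: √(0.244666/89) = √0.002749057 = 0.052431.
The 99% critical value is z* = 2.576.
ME = 2.576·0.052431 = 0.1351.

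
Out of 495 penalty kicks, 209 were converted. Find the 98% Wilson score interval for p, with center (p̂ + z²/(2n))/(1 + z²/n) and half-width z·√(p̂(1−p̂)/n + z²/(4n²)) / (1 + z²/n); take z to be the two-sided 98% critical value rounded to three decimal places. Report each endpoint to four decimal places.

Here p̂ = 209/495 = 0.42222 and z = 2.326 (z² = 5.410276).
1 + z²/n = 1.010930.
Center = (0.42222 + 0.005465)/1.010930 = 0.42306.
Radicand: p̂(1−p̂)/n + z²/(4n²) = 0.000492830 + 0.000005520 = 0.000498350.
Half-width = 2.326·√0.000498350/1.010930 = 0.05136.
Interval: 0.42306 ± 0.05136 → (0.3717, 0.4744).

(0.3717, 0.4744)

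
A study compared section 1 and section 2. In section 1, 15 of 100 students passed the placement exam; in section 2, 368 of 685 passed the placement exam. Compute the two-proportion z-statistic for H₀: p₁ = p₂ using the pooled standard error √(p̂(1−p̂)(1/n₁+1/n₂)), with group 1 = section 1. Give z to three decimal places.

z = -7.237

p̂₁ = 15/100 = 0.15000, p̂₂ = 368/685 = 0.53723.
Pooling: p̂ = 383/785 = 0.48790.
SE = √[p̂(1−p̂)(1/n₁+1/n₂)] = √[0.48790·0.51210·(1/100+1/685)] ≈ 0.053510.
z = -0.38723/0.053510 = -7.237.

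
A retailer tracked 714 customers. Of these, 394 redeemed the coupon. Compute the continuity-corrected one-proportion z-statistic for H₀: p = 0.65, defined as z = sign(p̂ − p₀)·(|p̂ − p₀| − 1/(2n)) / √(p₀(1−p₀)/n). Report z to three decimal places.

z = -5.461

The sample proportion is 394/714 = 0.55182. p̂ − p₀ = -0.098179.
Continuity correction 1/(2n) = 1/1428 = 0.000700.
Corrected numerator: |-0.098179| − 0.000700 = 0.097479.
Null standard error: √(0.65·0.35/714) = √0.000318627 = 0.017850.
z = −0.097479/0.017850 = -5.461.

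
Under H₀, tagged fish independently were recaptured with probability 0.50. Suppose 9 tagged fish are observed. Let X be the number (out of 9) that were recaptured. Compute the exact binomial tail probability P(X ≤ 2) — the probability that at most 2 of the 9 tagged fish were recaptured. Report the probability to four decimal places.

P = 0.0898

X is binomial with n = 9 and p = 0.50.
P(X ≤ 2) = C(9,0)·0.50^0·0.50^9 + C(9,1)·0.50^1·0.50^8 + C(9,2)·0.50^2·0.50^7.
= 0.001953 + 0.017578 + 0.070312 = 0.0898.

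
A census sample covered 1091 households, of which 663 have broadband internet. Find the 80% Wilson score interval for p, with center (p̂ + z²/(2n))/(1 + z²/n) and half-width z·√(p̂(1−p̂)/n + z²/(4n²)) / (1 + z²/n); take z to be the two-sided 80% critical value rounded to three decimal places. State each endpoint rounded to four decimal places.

(0.5886, 0.6265)

p̂ = 663/1091 = 0.60770; z = 1.282, so z² = 1.643524.
1 + z²/n = 1.001506.
Adjusted center: (0.60770 + z²/(2n))/1.001506 = 0.60754.
Radicand: p̂(1−p̂)/n + z²/(4n²) = 0.000218516 + 0.000000345 = 0.000218861.
Half-width = z·√(radicand)/denom = 1.282·0.014794/1.001506 = 0.01894.
Interval: 0.60754 ± 0.01894 → (0.5886, 0.6265).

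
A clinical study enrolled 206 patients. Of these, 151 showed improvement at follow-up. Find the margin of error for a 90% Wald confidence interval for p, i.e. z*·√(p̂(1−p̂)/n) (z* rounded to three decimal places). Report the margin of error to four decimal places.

ME = 0.0507

Sample proportion p̂ = 151/206 = 0.73301.
SE(p̂) = √(0.73301·0.26699/206) = 0.030823.
The 90% critical value is z* = 1.645.
Margin of error = z*·SE = 1.645 × 0.030823 = 0.0507.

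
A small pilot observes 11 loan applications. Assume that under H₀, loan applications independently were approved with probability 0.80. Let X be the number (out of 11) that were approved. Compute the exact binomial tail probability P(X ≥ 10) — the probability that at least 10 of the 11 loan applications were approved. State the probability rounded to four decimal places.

X ~ Binomial(n=11, p=0.80).
P(X ≥ 10) = C(11,10)·0.80^10·0.20^1 + C(11,11)·0.80^11·0.20^0.
= 0.236223 + 0.085899 = 0.3221.

P = 0.3221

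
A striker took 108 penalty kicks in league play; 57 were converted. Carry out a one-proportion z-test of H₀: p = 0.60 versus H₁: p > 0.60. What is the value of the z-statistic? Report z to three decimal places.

z = -1.532

Sample proportion p̂ = 57/108 = 0.52778.
Under H₀, SE = √(p₀(1−p₀)/n) = √(0.60·0.40/108) = √0.002222222 = 0.047140.
z = (0.52778 − 0.60)/0.047140 = -0.07222/0.047140 = -1.532.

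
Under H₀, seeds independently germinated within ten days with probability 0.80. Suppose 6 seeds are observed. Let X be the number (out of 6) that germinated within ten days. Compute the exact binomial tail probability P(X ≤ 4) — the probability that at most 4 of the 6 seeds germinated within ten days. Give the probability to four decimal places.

P = 0.3446

X ~ Binomial(n=6, p=0.80).
P(X ≤ 4) = Σ_{j=0}^{4} C(6,j)·0.80^j·0.20^{6−j}.
= 0.000064 + 0.001536 + 0.015360 + 0.081920 + 0.245760 = 0.3446.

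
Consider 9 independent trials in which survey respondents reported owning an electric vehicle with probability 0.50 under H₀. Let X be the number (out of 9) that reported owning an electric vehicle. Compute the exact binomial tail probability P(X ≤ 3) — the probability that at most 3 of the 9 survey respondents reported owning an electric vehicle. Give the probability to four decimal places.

X ~ Binomial(n=9, p=0.50).
P(X ≤ 3) = C(9,0)·0.50^0·0.50^9 + C(9,1)·0.50^1·0.50^8 + C(9,2)·0.50^2·0.50^7 + C(9,3)·0.50^3·0.50^6.
= 0.001953 + 0.017578 + 0.070312 + 0.164062 = 0.2539.

P = 0.2539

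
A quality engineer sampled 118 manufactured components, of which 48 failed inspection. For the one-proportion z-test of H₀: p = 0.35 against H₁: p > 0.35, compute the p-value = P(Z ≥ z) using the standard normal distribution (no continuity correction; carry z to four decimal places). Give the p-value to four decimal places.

With x = 48 successes in n = 118, p̂ = 0.40678.
Under H₀, SE = √(p₀(1−p₀)/n) = √(0.35·0.65/118) = √0.001927966 = 0.043909.
Test statistic (full precision, shown to 4 dp): z = (48/118 − 0.35)/SE₀ ≈ 1.2931.
From the standard normal, P(Z ≥ z) = 0.0980.

p-value = 0.0980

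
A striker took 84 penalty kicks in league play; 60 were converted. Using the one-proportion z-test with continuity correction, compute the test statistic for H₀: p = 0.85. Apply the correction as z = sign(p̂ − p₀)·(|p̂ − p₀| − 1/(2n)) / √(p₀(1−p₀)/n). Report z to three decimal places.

z = -3.331

Sample proportion p̂ = 60/84 = 0.71429. p̂ − p₀ = -0.135714.
1/(2n) = 0.005952.
Corrected numerator: |-0.135714| − 0.005952 = 0.129762.
SE₀ = √(0.85·0.15/84) = 0.038960.
z = −0.129762/0.038960 = -3.331.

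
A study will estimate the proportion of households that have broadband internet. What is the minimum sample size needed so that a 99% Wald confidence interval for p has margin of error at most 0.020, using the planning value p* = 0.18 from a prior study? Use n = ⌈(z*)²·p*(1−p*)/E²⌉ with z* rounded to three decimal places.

n = 2449

For 99% confidence, z* = 2.576.
p*(1−p*) = 0.1476.
(z*)²·p*(1−p*)/E² = 6.635776·0.1476/0.000400 = 2448.601.
Rounding up, n = 2449.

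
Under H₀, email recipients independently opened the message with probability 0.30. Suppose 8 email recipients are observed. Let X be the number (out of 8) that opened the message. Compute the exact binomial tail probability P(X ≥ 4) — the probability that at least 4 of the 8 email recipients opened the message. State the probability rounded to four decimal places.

X is binomial with n = 8 and p = 0.30.
P(X ≥ 4) = Σ_{j=4}^{8} C(8,j)·0.30^j·0.70^{8−j}.
= 0.136137 + 0.046675 + 0.010002 + 0.001225 + 0.000066 = 0.1941.

P = 0.1941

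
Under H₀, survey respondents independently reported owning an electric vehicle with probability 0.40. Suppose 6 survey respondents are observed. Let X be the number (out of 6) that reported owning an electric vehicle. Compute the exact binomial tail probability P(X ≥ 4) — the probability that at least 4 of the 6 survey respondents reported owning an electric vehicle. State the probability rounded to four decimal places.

P = 0.1792

X ~ Binomial(n=6, p=0.40).
P(X ≥ 4) = C(6,4)·0.40^4·0.60^2 + C(6,5)·0.40^5·0.60^1 + C(6,6)·0.40^6·0.60^0.
= 0.138240 + 0.036864 + 0.004096 = 0.1792.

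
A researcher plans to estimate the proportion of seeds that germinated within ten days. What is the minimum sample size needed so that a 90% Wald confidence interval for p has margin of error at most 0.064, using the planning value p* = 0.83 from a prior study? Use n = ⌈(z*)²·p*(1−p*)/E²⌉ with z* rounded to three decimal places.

For 90% confidence, z* = 1.645.
p*(1−p*) = 0.1411.
Required n before rounding: 2.706025 × 0.1411 / 0.064² = 93.218.
⌈93.218⌉ = 94.

n = 94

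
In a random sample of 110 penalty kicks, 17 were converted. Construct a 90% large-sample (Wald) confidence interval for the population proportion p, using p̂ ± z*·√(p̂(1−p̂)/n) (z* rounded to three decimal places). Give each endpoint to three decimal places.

(0.098, 0.211)

The sample proportion is 17/110 = 0.15455.
SE = √(p̂(1−p̂)/n) = √(0.130661/110) = 0.034465.
The 90% critical value is z* = 1.645.
Margin = 1.645·0.034465 = 0.05669.
So the interval runs from 0.098 to 0.211.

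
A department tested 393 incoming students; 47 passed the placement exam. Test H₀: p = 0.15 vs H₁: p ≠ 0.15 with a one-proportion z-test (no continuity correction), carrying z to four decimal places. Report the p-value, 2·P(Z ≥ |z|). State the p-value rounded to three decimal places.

p-value = 0.091

The sample proportion is 47/393 = 0.11959.
Under H₀, SE = √(p₀(1−p₀)/n) = √(0.15·0.85/393) = √0.000324427 = 0.018012.
Test statistic (full precision, shown to 4 dp): z = (47/393 − 0.15)/SE₀ ≈ -1.6882.
p-value = 2·P(Z ≥ |z|) with z = -1.6882 → 0.091.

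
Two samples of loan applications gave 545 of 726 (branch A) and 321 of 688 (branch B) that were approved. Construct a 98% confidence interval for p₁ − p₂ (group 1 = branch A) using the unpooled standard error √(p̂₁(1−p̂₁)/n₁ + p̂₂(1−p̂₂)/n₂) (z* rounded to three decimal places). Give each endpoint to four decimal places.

(0.2262, 0.3420)

p̂₁ = 0.75069, p̂₂ = 0.46657, so the observed difference is 0.28412.
Unpooled SE = √(p̂₁(1−p̂₁)/n₁ + p̂₂(1−p̂₂)/n₂) = √(0.000257789 + 0.000361748) = 0.024891.
The 98% critical value is z* = 2.326. Margin of error = 0.05790.
So the interval runs from 0.2262 to 0.3420.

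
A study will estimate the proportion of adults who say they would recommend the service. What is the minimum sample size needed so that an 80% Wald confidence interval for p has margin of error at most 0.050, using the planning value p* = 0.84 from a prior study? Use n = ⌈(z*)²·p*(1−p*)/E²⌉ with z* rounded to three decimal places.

The 80% critical value is z* = 1.282.
p*(1−p*) = 0.1344.
(z*)²·p*(1−p*)/E² = 1.643524·0.1344/0.002500 = 88.356.
⌈88.356⌉ = 89.

n = 89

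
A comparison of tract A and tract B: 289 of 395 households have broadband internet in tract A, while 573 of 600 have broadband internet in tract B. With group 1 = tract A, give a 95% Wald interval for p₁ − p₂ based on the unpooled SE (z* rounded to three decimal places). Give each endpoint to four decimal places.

(-0.2701, -0.1766)

p̂₁ = 289/395 = 0.73165, p̂₂ = 573/600 = 0.95500; p̂₁ − p̂₂ = -0.22335.
SE = √(0.000497064 + 0.000071625) = √0.000568689 = 0.023847.
z* = 1.960 at the 95% level. Margin of error = 0.04674.
CI: -0.22335 ± 0.04674 = (-0.2701, -0.1766).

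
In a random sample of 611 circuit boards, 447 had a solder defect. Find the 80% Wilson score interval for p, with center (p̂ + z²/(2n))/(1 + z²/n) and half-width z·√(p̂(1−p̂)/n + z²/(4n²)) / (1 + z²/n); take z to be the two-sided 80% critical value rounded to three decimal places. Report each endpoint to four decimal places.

(0.7080, 0.7539)

p̂ = 447/611 = 0.73159; z = 1.282, so z² = 1.643524.
1 + z²/n = 1.002690.
Adjusted center: (0.73159 + z²/(2n))/1.002690 = 0.73097.
Radicand: p̂(1−p̂)/n + z²/(4n²) = 0.000321387 + 0.000001101 = 0.000322488.
Half-width = 1.282·√0.000322488/1.002690 = 0.02296.
CI: 0.73097 ± 0.02296 = (0.7080, 0.7539).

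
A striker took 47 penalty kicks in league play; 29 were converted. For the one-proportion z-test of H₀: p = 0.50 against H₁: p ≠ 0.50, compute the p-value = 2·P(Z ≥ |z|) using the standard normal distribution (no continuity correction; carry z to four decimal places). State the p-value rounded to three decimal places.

p-value = 0.109

With x = 29 successes in n = 47, p̂ = 0.61702.
Under H₀, SE = √(p₀(1−p₀)/n) = √(0.50·0.50/47) = √0.005319149 = 0.072932.
z = (p̂ − p₀)/SE = (29/47 − 0.50)/0.072932 ≈ 1.6045.
From the standard normal, 2·P(Z ≥ |z|) = 0.109.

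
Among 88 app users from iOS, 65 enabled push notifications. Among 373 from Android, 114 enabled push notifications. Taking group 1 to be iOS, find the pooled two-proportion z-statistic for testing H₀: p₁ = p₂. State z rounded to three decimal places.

p̂₁ = 65/88 = 0.73864, p̂₂ = 114/373 = 0.30563.
Pooling: p̂ = 179/461 = 0.38829.
Pooled SE = √[0.2375201·0.01404460] ≈ 0.057757.
z = (p̂₁ − p̂₂)/SE = (0.73864 − 0.30563)/0.057757 = 0.43301/0.057757 = 7.497.

z = 7.497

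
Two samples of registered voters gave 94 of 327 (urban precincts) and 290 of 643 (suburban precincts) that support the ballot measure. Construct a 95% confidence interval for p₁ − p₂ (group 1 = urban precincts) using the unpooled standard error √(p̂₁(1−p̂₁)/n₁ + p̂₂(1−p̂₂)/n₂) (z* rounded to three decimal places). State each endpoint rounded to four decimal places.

p̂₁ = 0.28746, p̂₂ = 0.45101, so the observed difference is -0.16355.
SE = √(0.000626384 + 0.000385070) = √0.001011454 = 0.031803.
The 95% critical value is z* = 1.960. Margin of error = 0.06233.
Interval: -0.16355 ± 0.06233 → (-0.2259, -0.1012).

(-0.2259, -0.1012)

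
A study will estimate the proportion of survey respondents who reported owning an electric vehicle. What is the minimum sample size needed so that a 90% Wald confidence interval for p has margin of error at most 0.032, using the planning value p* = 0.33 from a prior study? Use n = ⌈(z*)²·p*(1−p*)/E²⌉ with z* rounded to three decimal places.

n = 585

The 90% critical value is z* = 1.645.
p*(1−p*) = 0.33·0.67 = 0.2211.
(z*)²·p*(1−p*)/E² = 2.706025·0.2211/0.001024 = 584.279.
⌈584.279⌉ = 585.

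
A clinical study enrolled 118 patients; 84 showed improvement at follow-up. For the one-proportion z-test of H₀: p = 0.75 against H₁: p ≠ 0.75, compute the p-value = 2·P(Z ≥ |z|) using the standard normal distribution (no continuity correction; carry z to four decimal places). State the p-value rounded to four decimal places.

p-value = 0.3387

With x = 84 successes in n = 118, p̂ = 0.71186.
SE₀ = √(0.75·0.25/118) = 0.039862.
z = (p̂ − p₀)/SE = (84/118 − 0.75)/0.039862 ≈ -0.9567.
p-value = 2·P(Z ≥ |z|) with z = -0.9567 → 0.3387.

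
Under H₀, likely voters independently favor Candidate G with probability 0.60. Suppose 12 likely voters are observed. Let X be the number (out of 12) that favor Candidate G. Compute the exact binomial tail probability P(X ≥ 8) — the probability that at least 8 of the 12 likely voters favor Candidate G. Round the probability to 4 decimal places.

P = 0.4382

X ~ Binomial(n=12, p=0.60).
P(X ≥ 8) = Σ_{j=8}^{12} C(12,j)·0.60^j·0.40^{12−j}.
= 0.212841 + 0.141894 + 0.063852 + 0.017414 + 0.002177 = 0.4382.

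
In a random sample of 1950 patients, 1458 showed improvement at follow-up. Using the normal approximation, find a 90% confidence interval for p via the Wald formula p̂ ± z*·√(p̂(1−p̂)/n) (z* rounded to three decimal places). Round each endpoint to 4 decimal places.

Sample proportion p̂ = 1458/1950 = 0.74769.
SE = √(p̂(1−p̂)/n) = √(0.188649/1950) = 0.009836.
The 90% critical value is z* = 1.645.
Margin of error: 1.645 × 0.009836 = 0.01618.
CI: 0.74769 ± 0.01618 = (0.7315, 0.7639).

(0.7315, 0.7639)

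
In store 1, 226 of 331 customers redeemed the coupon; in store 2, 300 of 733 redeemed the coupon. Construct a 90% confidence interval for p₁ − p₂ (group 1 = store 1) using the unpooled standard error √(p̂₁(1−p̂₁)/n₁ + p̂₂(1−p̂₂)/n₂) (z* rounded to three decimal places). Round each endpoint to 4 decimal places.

p̂₁ = 226/331 = 0.68278, p̂₂ = 300/733 = 0.40928; p̂₁ − p̂₂ = 0.27350.
Unpooled SE = √(p̂₁(1−p̂₁)/n₁ + p̂₂(1−p̂₂)/n₂) = √(0.000654355 + 0.000329835) = 0.031372.
z* = 1.645 at the 90% level. Margin of error = 0.05161.
Interval: 0.27350 ± 0.05161 → (0.2219, 0.3251).

(0.2219, 0.3251)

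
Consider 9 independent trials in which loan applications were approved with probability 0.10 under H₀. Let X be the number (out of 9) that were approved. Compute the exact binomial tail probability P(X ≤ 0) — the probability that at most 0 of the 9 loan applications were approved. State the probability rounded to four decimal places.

P = 0.3874

X ~ Binomial(n=9, p=0.10).
P(X ≤ 0) = C(9,0)·0.10^0·0.90^9.
= 0.387420 = 0.3874.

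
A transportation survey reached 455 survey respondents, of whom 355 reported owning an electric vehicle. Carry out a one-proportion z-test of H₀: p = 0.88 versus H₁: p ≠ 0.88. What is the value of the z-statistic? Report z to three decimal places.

z = -6.550

The sample proportion is 355/455 = 0.78022.
SE₀ = √(0.88·0.12/455) = 0.015234.
Test statistic: z = -0.09978/0.015234 = -6.550.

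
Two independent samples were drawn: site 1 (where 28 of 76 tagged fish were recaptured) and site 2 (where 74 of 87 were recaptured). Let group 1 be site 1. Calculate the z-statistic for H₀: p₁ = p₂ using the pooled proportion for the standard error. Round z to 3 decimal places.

z = -6.346

p̂₁ = 28/76 = 0.36842, p̂₂ = 74/87 = 0.85057.
Pooling: p̂ = 102/163 = 0.62577.
Pooled SE = √[0.2341827·0.02465215] ≈ 0.075981.
z = -0.48215/0.075981 = -6.346.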